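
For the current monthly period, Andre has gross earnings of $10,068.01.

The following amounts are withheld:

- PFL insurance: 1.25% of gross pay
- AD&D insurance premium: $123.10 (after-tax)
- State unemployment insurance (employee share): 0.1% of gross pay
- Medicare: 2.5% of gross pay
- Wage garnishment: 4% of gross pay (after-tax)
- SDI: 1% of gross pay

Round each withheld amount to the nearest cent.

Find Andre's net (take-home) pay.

$9,053.89

SDI: $10,068.01 × 0.01 = $100.68
Medicare: $10,068.01 × 0.025 = $251.70
PFL insurance: $10,068.01 × 0.0125 = $125.85
State unemployment insurance (employee share): $10,068.01 × 0.001 = $10.07
AD&D insurance premium: $123.10
Wage garnishment: $10,068.01 × 0.04 = $402.72
Total deductions = $100.68 + $251.70 + $125.85 + $10.07 + $123.10 + $402.72 = $1,014.12
Net pay = $10,068.01 − $1,014.12 = $9,053.89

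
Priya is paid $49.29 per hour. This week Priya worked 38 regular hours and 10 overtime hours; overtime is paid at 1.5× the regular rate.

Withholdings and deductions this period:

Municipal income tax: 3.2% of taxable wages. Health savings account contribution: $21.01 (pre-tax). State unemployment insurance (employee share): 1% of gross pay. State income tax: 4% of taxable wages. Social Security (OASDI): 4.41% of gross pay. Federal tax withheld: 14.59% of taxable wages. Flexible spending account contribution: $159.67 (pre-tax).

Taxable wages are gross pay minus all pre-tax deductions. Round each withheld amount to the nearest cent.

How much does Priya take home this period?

$1,760.50

Regular pay: 38 × $49.29 = $1,873.02
Overtime pay: 10 × $49.29 × 1.5 = $739.35
Gross pay = $1,873.02 + $739.35 = $2,612.37
Flexible spending account contribution: $159.67
Health savings account contribution: $21.01
Pre-tax total = $159.67 + $21.01 = $180.68
Taxable wages = $2,612.37 − $180.68 = $2,431.69
State income tax: $2,431.69 × 0.04 = $97.27
Federal tax withheld: $2,431.69 × 0.1459 = $354.78
Municipal income tax: $2,431.69 × 0.032 = $77.81
Social Security (OASDI): $2,612.37 × 0.0441 = $115.21
State unemployment insurance (employee share): $2,612.37 × 0.01 = $26.12
Total deductions = $159.67 + $21.01 + $97.27 + $354.78 + $77.81 + $115.21 + $26.12 = $851.87
Net pay = $2,612.37 − $851.87 = $1,760.50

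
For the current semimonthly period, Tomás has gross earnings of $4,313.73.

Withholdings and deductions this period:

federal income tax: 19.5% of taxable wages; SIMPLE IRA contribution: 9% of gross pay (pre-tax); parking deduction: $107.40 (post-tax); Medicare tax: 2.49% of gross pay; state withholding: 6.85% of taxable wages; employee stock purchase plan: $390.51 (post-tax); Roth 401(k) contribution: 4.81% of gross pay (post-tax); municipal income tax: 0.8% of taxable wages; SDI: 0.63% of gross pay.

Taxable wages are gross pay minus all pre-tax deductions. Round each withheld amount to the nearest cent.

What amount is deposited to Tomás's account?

SIMPLE IRA contribution: $4,313.73 × 0.09 = $388.24
Taxable wages = $4,313.73 − $388.24 = $3,925.49
State withholding: $3,925.49 × 0.0685 = $268.90
Federal income tax: $3,925.49 × 0.195 = $765.47
Municipal income tax: $3,925.49 × 0.008 = $31.40
SDI: $4,313.73 × 0.0063 = $27.18
Medicare tax: $4,313.73 × 0.0249 = $107.41
Parking deduction: $107.40
Employee stock purchase plan: $390.51
Roth 401(k) contribution: $4,313.73 × 0.0481 = $207.49
Total deductions = $388.24 + $268.90 + $765.47 + $31.40 + $27.18 + $107.41 + $107.40 + $390.51 + $207.49 = $2,294.00
Net pay = $4,313.73 − $2,294.00 = $2,019.73

$2,019.73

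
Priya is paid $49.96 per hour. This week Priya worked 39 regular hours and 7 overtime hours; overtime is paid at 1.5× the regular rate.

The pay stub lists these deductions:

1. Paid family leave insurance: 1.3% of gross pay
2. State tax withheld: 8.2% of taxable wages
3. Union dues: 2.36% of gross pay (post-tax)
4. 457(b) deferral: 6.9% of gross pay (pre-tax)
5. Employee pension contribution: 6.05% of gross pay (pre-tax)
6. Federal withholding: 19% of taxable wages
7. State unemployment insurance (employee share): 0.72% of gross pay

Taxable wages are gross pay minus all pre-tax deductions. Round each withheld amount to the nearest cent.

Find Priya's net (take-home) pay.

$1458.89

Regular pay: 39 × $49.96 = $1948.44
Overtime pay: 7 × $49.96 × 1.5 = $524.58
Gross pay = $1948.44 + $524.58 = $2473.02
Employee pension contribution: $2473.02 × 0.0605 = $149.62
457(b) deferral: $2473.02 × 0.069 = $170.64
Pre-tax total = $149.62 + $170.64 = $320.26
Taxable wages = $2473.02 − $320.26 = $2152.76
Federal withholding: $2152.76 × 0.19 = $409.02
State tax withheld: $2152.76 × 0.082 = $176.53
State unemployment insurance (employee share): $2473.02 × 0.0072 = $17.81
Paid family leave insurance: $2473.02 × 0.013 = $32.15
Union dues: $2473.02 × 0.0236 = $58.36
Total deductions = $149.62 + $170.64 + $409.02 + $176.53 + $17.81 + $32.15 + $58.36 = $1014.13
Net pay = $2473.02 − $1014.13 = $1458.89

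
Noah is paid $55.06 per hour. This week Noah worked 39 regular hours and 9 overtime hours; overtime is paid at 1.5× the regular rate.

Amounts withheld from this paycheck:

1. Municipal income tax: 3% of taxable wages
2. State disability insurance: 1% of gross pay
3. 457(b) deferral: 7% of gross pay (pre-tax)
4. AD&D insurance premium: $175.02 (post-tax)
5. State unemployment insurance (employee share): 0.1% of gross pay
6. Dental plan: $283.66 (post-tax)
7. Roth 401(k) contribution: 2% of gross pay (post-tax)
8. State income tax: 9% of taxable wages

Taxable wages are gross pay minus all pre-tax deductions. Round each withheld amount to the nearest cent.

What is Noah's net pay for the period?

$1,817.41

Regular pay: 39 × $55.06 = $2,147.34
Overtime pay: 9 × $55.06 × 1.5 = $743.31
Gross pay = $2,147.34 + $743.31 = $2,890.65
457(b) deferral: $2,890.65 × 0.07 = $202.35
Taxable wages = $2,890.65 − $202.35 = $2,688.30
State income tax: $2,688.30 × 0.09 = $241.95
Municipal income tax: $2,688.30 × 0.03 = $80.65
State unemployment insurance (employee share): $2,890.65 × 0.001 = $2.89
State disability insurance: $2,890.65 × 0.01 = $28.91
Dental plan: $283.66
AD&D insurance premium: $175.02
Roth 401(k) contribution: $2,890.65 × 0.02 = $57.81
Total deductions = $202.35 + $241.95 + $80.65 + $2.89 + $28.91 + $283.66 + $175.02 + $57.81 = $1,073.24
Net pay = $2,890.65 − $1,073.24 = $1,817.41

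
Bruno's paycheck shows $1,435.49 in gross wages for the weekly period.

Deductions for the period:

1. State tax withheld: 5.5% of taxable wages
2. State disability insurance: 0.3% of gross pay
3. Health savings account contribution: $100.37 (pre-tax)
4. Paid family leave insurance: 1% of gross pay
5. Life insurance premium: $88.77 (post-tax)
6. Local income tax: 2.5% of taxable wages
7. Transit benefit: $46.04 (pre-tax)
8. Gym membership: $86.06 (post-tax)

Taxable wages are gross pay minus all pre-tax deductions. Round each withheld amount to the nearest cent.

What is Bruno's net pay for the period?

Health savings account contribution: $100.37
Transit benefit: $46.04
Pre-tax total = $100.37 + $46.04 = $146.41
Taxable wages = $1,435.49 − $146.41 = $1,289.08
Local income tax: $1,289.08 × 0.025 = $32.23
State tax withheld: $1,289.08 × 0.055 = $70.90
Paid family leave insurance: $1,435.49 × 0.01 = $14.35
State disability insurance: $1,435.49 × 0.003 = $4.31
Gym membership: $86.06
Life insurance premium: $88.77
Total deductions = $100.37 + $46.04 + $32.23 + $70.90 + $14.35 + $4.31 + $86.06 + $88.77 = $443.03
Net pay = $1,435.49 − $443.03 = $992.46

$992.46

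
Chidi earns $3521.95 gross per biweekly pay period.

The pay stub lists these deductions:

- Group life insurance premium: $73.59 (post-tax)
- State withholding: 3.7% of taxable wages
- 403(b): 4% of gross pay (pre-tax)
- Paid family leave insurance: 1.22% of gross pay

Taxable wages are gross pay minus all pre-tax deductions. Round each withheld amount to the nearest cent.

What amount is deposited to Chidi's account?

403(b): $3521.95 × 0.04 = $140.88
Taxable wages = $3521.95 − $140.88 = $3381.07
State withholding: $3381.07 × 0.037 = $125.10
Paid family leave insurance: $3521.95 × 0.0122 = $42.97
Group life insurance premium: $73.59
Total deductions = $140.88 + $125.10 + $42.97 + $73.59 = $382.54
Net pay = $3521.95 − $382.54 = $3139.41

$3139.41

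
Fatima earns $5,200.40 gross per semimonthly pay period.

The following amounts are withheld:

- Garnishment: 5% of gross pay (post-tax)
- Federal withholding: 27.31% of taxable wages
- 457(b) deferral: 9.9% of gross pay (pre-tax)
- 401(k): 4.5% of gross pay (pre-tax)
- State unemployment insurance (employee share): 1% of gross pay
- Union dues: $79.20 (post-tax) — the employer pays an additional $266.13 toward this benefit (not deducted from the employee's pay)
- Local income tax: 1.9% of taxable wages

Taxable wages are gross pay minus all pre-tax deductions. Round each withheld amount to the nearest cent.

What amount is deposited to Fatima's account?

$2,760.02

457(b) deferral: $5,200.40 × 0.099 = $514.84
401(k): $5,200.40 × 0.045 = $234.02
Pre-tax total = $514.84 + $234.02 = $748.86
Taxable wages = $5,200.40 − $748.86 = $4,451.54
Local income tax: $4,451.54 × 0.019 = $84.58
Federal withholding: $4,451.54 × 0.2731 = $1,215.72
State unemployment insurance (employee share): $5,200.40 × 0.01 = $52.00
Union dues: $79.20
Garnishment: $5,200.40 × 0.05 = $260.02
(Employer's $266.13 toward union dues is not withheld from the employee.)
Total deductions = $514.84 + $234.02 + $84.58 + $1,215.72 + $52.00 + $79.20 + $260.02 = $2,440.38
Net pay = $5,200.40 − $2,440.38 = $2,760.02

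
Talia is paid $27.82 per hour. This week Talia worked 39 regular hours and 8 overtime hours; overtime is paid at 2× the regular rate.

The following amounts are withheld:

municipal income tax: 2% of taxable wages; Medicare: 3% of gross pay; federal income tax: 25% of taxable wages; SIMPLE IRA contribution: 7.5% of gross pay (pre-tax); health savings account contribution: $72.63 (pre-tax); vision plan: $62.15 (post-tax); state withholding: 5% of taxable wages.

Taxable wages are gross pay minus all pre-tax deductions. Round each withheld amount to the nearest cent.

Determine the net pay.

$804.99

Regular pay: 39 × $27.82 = $1084.98
Overtime pay: 8 × $27.82 × 2 = $445.12
Gross pay = $1084.98 + $445.12 = $1530.10
Health savings account contribution: $72.63
SIMPLE IRA contribution: $1530.10 × 0.075 = $114.76
Pre-tax total = $72.63 + $114.76 = $187.39
Taxable wages = $1530.10 − $187.39 = $1342.71
Federal income tax: $1342.71 × 0.25 = $335.68
State withholding: $1342.71 × 0.05 = $67.14
Municipal income tax: $1342.71 × 0.02 = $26.85
Medicare: $1530.10 × 0.03 = $45.90
Vision plan: $62.15
Total deductions = $72.63 + $114.76 + $335.68 + $67.14 + $26.85 + $45.90 + $62.15 = $725.11
Net pay = $1530.10 − $725.11 = $804.99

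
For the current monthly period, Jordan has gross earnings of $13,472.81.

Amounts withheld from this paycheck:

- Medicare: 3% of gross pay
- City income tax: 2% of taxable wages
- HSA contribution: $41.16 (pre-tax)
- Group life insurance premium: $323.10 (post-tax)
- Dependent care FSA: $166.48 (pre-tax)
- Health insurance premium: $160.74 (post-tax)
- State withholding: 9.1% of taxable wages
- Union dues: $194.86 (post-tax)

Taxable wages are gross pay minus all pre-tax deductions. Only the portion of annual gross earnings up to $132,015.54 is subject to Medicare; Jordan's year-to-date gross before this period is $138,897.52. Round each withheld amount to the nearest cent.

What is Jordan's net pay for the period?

$11,114.04

HSA contribution: $41.16
Dependent care FSA: $166.48
Pre-tax total = $41.16 + $166.48 = $207.64
Taxable wages = $13,472.81 − $207.64 = $13,265.17
State withholding: $13,265.17 × 0.091 = $1,207.13
City income tax: $13,265.17 × 0.02 = $265.30
Medicare: annual cap $132,015.54 already reached (YTD $138,897.52), so $0.00
Group life insurance premium: $323.10
Health insurance premium: $160.74
Union dues: $194.86
Total deductions = $41.16 + $166.48 + $1,207.13 + $265.30 + $0.00 + $323.10 + $160.74 + $194.86 = $2,358.77
Net pay = $13,472.81 − $2,358.77 = $11,114.04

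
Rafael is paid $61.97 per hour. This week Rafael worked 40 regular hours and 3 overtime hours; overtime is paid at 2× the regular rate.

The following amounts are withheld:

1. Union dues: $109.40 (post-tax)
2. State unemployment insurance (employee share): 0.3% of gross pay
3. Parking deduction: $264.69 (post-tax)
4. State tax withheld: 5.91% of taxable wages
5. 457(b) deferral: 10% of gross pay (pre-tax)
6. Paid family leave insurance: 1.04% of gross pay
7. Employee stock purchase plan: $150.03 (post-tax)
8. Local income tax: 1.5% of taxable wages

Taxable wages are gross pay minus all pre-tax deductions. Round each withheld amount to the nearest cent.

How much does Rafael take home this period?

$1813.14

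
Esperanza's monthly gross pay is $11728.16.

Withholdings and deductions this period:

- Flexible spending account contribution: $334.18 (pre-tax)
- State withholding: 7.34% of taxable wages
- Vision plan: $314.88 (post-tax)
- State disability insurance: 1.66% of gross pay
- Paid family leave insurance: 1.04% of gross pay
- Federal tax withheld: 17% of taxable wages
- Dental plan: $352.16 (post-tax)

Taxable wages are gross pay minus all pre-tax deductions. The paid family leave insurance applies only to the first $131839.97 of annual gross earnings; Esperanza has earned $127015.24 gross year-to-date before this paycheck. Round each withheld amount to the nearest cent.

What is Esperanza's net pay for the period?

$7708.77

Flexible spending account contribution: $334.18
Taxable wages = $11728.16 − $334.18 = $11393.98
State withholding: $11393.98 × 0.0734 = $836.32
Federal tax withheld: $11393.98 × 0.17 = $1936.98
Paid family leave insurance: only $131839.97 − $127015.24 = $4824.73 of this check is subject → $4824.73 × 0.0104 = $50.18
State disability insurance: $11728.16 × 0.0166 = $194.69
Dental plan: $352.16
Vision plan: $314.88
Total deductions = $334.18 + $836.32 + $1936.98 + $50.18 + $194.69 + $352.16 + $314.88 = $4019.39
Net pay = $11728.16 − $4019.39 = $7708.77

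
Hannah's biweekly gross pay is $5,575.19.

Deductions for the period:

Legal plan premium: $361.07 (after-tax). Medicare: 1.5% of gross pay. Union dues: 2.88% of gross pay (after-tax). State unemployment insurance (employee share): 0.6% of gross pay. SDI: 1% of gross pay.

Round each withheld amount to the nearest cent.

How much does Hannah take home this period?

$4,880.72

SDI: $5,575.19 × 0.01 = $55.75
Medicare: $5,575.19 × 0.015 = $83.63
State unemployment insurance (employee share): $5,575.19 × 0.006 = $33.45
Union dues: $5,575.19 × 0.0288 = $160.57
Legal plan premium: $361.07
Total deductions = $55.75 + $83.63 + $33.45 + $160.57 + $361.07 = $694.47
Net pay = $5,575.19 − $694.47 = $4,880.72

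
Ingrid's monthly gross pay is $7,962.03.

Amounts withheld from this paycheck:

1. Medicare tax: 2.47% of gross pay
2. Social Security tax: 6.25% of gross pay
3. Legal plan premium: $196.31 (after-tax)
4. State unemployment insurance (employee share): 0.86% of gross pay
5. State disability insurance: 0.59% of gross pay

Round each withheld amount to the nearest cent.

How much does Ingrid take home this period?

$6,955.98

State unemployment insurance (employee share): $7,962.03 × 0.0086 = $68.47
Medicare tax: $7,962.03 × 0.0247 = $196.66
State disability insurance: $7,962.03 × 0.0059 = $46.98
Social Security tax: $7,962.03 × 0.0625 = $497.63
Legal plan premium: $196.31
Total deductions = $68.47 + $196.66 + $46.98 + $497.63 + $196.31 = $1,006.05
Net pay = $7,962.03 − $1,006.05 = $6,955.98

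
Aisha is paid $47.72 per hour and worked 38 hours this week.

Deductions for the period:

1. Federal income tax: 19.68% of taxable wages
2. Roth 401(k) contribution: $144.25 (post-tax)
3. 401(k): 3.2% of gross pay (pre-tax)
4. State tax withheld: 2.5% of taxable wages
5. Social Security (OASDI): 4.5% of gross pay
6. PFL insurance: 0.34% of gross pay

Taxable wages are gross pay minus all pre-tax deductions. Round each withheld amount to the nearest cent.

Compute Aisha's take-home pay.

$1,133.98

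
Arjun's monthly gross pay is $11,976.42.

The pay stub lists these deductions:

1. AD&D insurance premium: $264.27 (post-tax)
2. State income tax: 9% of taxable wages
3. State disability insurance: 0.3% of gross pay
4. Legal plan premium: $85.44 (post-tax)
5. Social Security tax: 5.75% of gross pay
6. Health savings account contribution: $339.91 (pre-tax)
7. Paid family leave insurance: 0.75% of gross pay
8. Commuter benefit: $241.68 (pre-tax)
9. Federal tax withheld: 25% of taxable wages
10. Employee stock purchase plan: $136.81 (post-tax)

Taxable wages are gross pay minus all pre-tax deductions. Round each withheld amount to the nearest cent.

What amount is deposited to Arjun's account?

$6,219.68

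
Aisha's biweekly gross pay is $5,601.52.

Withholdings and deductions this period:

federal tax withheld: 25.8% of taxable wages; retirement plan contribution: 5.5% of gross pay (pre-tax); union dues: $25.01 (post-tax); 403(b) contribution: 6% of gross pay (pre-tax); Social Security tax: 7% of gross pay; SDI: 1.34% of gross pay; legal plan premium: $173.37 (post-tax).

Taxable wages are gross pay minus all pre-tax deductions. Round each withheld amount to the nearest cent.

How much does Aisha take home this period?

$3,012.80

403(b) contribution: $5,601.52 × 0.06 = $336.09
Retirement plan contribution: $5,601.52 × 0.055 = $308.08
Pre-tax total = $336.09 + $308.08 = $644.17
Taxable wages = $5,601.52 − $644.17 = $4,957.35
Federal tax withheld: $4,957.35 × 0.258 = $1,279.00
Social Security tax: $5,601.52 × 0.07 = $392.11
SDI: $5,601.52 × 0.0134 = $75.06
Legal plan premium: $173.37
Union dues: $25.01
Total deductions = $336.09 + $308.08 + $1,279.00 + $392.11 + $75.06 + $173.37 + $25.01 = $2,588.72
Net pay = $5,601.52 − $2,588.72 = $3,012.80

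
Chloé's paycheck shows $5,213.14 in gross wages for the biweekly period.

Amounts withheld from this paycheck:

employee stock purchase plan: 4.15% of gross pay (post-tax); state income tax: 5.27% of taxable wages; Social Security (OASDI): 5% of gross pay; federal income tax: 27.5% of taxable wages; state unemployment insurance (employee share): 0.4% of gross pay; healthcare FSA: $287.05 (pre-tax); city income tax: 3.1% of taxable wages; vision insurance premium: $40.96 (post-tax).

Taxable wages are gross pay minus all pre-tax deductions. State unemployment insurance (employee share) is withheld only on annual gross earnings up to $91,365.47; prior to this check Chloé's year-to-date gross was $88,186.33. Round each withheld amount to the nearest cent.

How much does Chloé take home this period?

$2,628.42

Healthcare FSA: $287.05
Taxable wages = $5,213.14 − $287.05 = $4,926.09
Federal income tax: $4,926.09 × 0.275 = $1,354.67
State income tax: $4,926.09 × 0.0527 = $259.60
City income tax: $4,926.09 × 0.031 = $152.71
Social Security (OASDI): $5,213.14 × 0.05 = $260.66
State unemployment insurance (employee share): only $91,365.47 − $88,186.33 = $3,179.14 of this check is subject → $3,179.14 × 0.004 = $12.72
Vision insurance premium: $40.96
Employee stock purchase plan: $5,213.14 × 0.0415 = $216.35
Total deductions = $287.05 + $1,354.67 + $259.60 + $152.71 + $260.66 + $12.72 + $40.96 + $216.35 = $2,584.72
Net pay = $5,213.14 − $2,584.72 = $2,628.42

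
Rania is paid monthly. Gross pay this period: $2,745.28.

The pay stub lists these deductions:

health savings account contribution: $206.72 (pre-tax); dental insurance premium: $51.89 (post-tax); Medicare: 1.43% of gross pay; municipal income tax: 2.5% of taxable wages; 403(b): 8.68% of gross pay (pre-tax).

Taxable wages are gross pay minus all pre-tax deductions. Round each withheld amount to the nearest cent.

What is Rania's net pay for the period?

403(b): $2,745.28 × 0.0868 = $238.29
Health savings account contribution: $206.72
Pre-tax total = $238.29 + $206.72 = $445.01
Taxable wages = $2,745.28 − $445.01 = $2,300.27
Municipal income tax: $2,300.27 × 0.025 = $57.51
Medicare: $2,745.28 × 0.0143 = $39.26
Dental insurance premium: $51.89
Total deductions = $238.29 + $206.72 + $57.51 + $39.26 + $51.89 = $593.67
Net pay = $2,745.28 − $593.67 = $2,151.61

$2,151.61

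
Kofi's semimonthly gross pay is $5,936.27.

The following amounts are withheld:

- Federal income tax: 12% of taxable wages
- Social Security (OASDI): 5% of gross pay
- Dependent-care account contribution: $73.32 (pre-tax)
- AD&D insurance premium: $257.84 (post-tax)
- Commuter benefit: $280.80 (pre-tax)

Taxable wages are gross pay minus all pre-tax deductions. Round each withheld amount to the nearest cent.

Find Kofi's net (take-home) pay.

Commuter benefit: $280.80
Dependent-care account contribution: $73.32
Pre-tax total = $280.80 + $73.32 = $354.12
Taxable wages = $5,936.27 − $354.12 = $5,582.15
Federal income tax: $5,582.15 × 0.12 = $669.86
Social Security (OASDI): $5,936.27 × 0.05 = $296.81
AD&D insurance premium: $257.84
Total deductions = $280.80 + $73.32 + $669.86 + $296.81 + $257.84 = $1,578.63
Net pay = $5,936.27 − $1,578.63 = $4,357.64

$4,357.64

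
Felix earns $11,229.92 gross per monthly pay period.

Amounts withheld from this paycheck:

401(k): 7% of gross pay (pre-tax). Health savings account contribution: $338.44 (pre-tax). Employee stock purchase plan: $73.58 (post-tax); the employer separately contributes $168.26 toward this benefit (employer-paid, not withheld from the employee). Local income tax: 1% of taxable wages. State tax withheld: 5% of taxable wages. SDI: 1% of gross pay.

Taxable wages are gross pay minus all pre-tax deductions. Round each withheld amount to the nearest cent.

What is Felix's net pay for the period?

401(k): $11,229.92 × 0.07 = $786.09
Health savings account contribution: $338.44
Pre-tax total = $786.09 + $338.44 = $1,124.53
Taxable wages = $11,229.92 − $1,124.53 = $10,105.39
State tax withheld: $10,105.39 × 0.05 = $505.27
Local income tax: $10,105.39 × 0.01 = $101.05
SDI: $11,229.92 × 0.01 = $112.30
Employee stock purchase plan: $73.58
(Employer's $168.26 toward employee stock purchase plan is not withheld from the employee.)
Total deductions = $786.09 + $338.44 + $505.27 + $101.05 + $112.30 + $73.58 = $1,916.73
Net pay = $11,229.92 − $1,916.73 = $9,313.19

$9,313.19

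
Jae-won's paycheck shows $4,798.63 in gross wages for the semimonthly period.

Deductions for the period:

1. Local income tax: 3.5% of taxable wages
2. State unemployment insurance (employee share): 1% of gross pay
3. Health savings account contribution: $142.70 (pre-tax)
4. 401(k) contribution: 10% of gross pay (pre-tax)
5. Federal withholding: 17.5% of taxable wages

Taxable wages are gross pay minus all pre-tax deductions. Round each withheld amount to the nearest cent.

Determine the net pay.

$3,251.11

Health savings account contribution: $142.70
401(k) contribution: $4,798.63 × 0.1 = $479.86
Pre-tax total = $142.70 + $479.86 = $622.56
Taxable wages = $4,798.63 − $622.56 = $4,176.07
Local income tax: $4,176.07 × 0.035 = $146.16
Federal withholding: $4,176.07 × 0.175 = $730.81
State unemployment insurance (employee share): $4,798.63 × 0.01 = $47.99
Total deductions = $142.70 + $479.86 + $146.16 + $730.81 + $47.99 = $1,547.52
Net pay = $4,798.63 − $1,547.52 = $3,251.11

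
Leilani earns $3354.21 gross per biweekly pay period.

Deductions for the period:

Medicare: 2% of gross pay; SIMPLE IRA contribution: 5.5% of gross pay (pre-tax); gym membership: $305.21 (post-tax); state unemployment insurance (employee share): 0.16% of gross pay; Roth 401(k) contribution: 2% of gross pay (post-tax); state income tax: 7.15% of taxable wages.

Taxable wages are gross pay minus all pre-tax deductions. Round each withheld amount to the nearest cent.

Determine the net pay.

$2498.35

SIMPLE IRA contribution: $3354.21 × 0.055 = $184.48
Taxable wages = $3354.21 − $184.48 = $3169.73
State income tax: $3169.73 × 0.0715 = $226.64
Medicare: $3354.21 × 0.02 = $67.08
State unemployment insurance (employee share): $3354.21 × 0.0016 = $5.37
Roth 401(k) contribution: $3354.21 × 0.02 = $67.08
Gym membership: $305.21
Total deductions = $184.48 + $226.64 + $67.08 + $5.37 + $67.08 + $305.21 = $855.86
Net pay = $3354.21 − $855.86 = $2498.35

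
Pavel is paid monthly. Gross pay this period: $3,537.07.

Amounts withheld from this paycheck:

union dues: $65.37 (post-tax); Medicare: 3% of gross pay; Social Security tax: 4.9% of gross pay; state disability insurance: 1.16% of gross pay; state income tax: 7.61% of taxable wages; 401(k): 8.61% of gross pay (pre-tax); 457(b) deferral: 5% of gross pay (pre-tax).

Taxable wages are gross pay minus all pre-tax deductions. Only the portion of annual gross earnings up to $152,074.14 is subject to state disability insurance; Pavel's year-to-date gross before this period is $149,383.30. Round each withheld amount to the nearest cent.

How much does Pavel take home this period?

401(k): $3,537.07 × 0.0861 = $304.54
457(b) deferral: $3,537.07 × 0.05 = $176.85
Pre-tax total = $304.54 + $176.85 = $481.39
Taxable wages = $3,537.07 − $481.39 = $3,055.68
State income tax: $3,055.68 × 0.0761 = $232.54
State disability insurance: only $152,074.14 − $149,383.30 = $2,690.84 of this check is subject → $2,690.84 × 0.0116 = $31.21
Medicare: $3,537.07 × 0.03 = $106.11
Social Security tax: $3,537.07 × 0.049 = $173.32
Union dues: $65.37
Total deductions = $304.54 + $176.85 + $232.54 + $31.21 + $106.11 + $173.32 + $65.37 = $1,089.94
Net pay = $3,537.07 − $1,089.94 = $2,447.13

$2,447.13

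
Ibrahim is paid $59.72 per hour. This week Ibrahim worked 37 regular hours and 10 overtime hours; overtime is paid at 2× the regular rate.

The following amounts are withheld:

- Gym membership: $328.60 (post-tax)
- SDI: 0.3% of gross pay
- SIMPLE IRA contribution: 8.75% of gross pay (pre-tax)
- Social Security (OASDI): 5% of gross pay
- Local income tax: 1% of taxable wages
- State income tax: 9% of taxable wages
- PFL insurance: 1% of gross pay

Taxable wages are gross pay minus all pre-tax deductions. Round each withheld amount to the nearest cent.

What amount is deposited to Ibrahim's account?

Regular pay: 37 × $59.72 = $2,209.64
Overtime pay: 10 × $59.72 × 2 = $1,194.40
Gross pay = $2,209.64 + $1,194.40 = $3,404.04
SIMPLE IRA contribution: $3,404.04 × 0.0875 = $297.85
Taxable wages = $3,404.04 − $297.85 = $3,106.19
Local income tax: $3,106.19 × 0.01 = $31.06
State income tax: $3,106.19 × 0.09 = $279.56
PFL insurance: $3,404.04 × 0.01 = $34.04
Social Security (OASDI): $3,404.04 × 0.05 = $170.20
SDI: $3,404.04 × 0.003 = $10.21
Gym membership: $328.60
Total deductions = $297.85 + $31.06 + $279.56 + $34.04 + $170.20 + $10.21 + $328.60 = $1,151.52
Net pay = $3,404.04 − $1,151.52 = $2,252.52

$2,252.52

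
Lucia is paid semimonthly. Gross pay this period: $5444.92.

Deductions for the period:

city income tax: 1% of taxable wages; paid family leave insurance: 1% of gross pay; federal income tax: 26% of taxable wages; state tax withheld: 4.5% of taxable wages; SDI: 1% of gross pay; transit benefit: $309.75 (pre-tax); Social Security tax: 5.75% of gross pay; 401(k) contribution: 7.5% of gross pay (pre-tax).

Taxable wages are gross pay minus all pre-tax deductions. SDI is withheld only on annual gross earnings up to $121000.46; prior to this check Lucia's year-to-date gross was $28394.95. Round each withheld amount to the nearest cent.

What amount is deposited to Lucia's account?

Transit benefit: $309.75
401(k) contribution: $5444.92 × 0.075 = $408.37
Pre-tax total = $309.75 + $408.37 = $718.12
Taxable wages = $5444.92 − $718.12 = $4726.80
City income tax: $4726.80 × 0.01 = $47.27
State tax withheld: $4726.80 × 0.045 = $212.71
Federal income tax: $4726.80 × 0.26 = $1228.97
Paid family leave insurance: $5444.92 × 0.01 = $54.45
SDI: cap not yet reached, full $5444.92 is subject → $5444.92 × 0.01 = $54.45
Social Security tax: $5444.92 × 0.0575 = $313.08
Total deductions = $309.75 + $408.37 + $47.27 + $212.71 + $1228.97 + $54.45 + $54.45 + $313.08 = $2629.05
Net pay = $5444.92 − $2629.05 = $2815.87

$2815.87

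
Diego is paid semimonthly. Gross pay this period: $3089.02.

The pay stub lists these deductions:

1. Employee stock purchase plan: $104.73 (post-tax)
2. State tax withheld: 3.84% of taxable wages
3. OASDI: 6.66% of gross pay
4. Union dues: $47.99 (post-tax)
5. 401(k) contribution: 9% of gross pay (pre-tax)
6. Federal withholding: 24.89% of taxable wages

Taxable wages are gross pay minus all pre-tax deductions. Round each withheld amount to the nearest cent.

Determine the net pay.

401(k) contribution: $3089.02 × 0.09 = $278.01
Taxable wages = $3089.02 − $278.01 = $2811.01
State tax withheld: $2811.01 × 0.0384 = $107.94
Federal withholding: $2811.01 × 0.2489 = $699.66
OASDI: $3089.02 × 0.0666 = $205.73
Employee stock purchase plan: $104.73
Union dues: $47.99
Total deductions = $278.01 + $107.94 + $699.66 + $205.73 + $104.73 + $47.99 = $1444.06
Net pay = $3089.02 − $1444.06 = $1644.96

$1644.96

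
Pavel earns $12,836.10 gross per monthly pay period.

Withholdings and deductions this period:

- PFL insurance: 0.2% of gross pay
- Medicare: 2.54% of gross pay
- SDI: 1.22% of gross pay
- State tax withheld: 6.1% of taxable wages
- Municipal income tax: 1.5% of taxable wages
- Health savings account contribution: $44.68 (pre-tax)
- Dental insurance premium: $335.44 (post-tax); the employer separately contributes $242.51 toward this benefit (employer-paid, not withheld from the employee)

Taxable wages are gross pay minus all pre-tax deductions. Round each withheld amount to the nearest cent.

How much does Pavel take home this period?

Health savings account contribution: $44.68
Taxable wages = $12,836.10 − $44.68 = $12,791.42
State tax withheld: $12,791.42 × 0.061 = $780.28
Municipal income tax: $12,791.42 × 0.015 = $191.87
Medicare: $12,836.10 × 0.0254 = $326.04
PFL insurance: $12,836.10 × 0.002 = $25.67
SDI: $12,836.10 × 0.0122 = $156.60
Dental insurance premium: $335.44
(Employer's $242.51 toward dental insurance premium is not withheld from the employee.)
Total deductions = $44.68 + $780.28 + $191.87 + $326.04 + $25.67 + $156.60 + $335.44 = $1,860.58
Net pay = $12,836.10 − $1,860.58 = $10,975.52

$10,975.52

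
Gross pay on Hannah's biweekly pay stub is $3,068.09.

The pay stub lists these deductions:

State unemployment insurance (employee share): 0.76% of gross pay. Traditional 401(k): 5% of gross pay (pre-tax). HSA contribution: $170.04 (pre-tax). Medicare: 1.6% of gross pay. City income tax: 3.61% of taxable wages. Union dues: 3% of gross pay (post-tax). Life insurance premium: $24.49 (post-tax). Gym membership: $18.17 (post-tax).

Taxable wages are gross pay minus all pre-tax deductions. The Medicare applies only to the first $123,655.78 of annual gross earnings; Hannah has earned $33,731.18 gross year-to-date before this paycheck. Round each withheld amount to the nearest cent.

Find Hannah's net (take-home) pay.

$2,438.46

HSA contribution: $170.04
Traditional 401(k): $3,068.09 × 0.05 = $153.40
Pre-tax total = $170.04 + $153.40 = $323.44
Taxable wages = $3,068.09 − $323.44 = $2,744.65
City income tax: $2,744.65 × 0.0361 = $99.08
Medicare: cap not yet reached, full $3,068.09 is subject → $3,068.09 × 0.016 = $49.09
State unemployment insurance (employee share): $3,068.09 × 0.0076 = $23.32
Gym membership: $18.17
Union dues: $3,068.09 × 0.03 = $92.04
Life insurance premium: $24.49
Total deductions = $170.04 + $153.40 + $99.08 + $49.09 + $23.32 + $18.17 + $92.04 + $24.49 = $629.63
Net pay = $3,068.09 − $629.63 = $2,438.46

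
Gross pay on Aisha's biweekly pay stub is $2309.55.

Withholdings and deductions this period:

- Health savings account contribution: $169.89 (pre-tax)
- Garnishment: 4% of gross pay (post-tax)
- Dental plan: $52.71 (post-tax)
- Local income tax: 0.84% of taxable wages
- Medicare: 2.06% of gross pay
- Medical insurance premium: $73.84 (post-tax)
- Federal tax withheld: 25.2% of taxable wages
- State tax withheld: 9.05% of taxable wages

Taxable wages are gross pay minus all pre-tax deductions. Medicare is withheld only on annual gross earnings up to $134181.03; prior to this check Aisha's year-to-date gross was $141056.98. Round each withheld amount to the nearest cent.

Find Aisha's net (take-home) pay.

Health savings account contribution: $169.89
Taxable wages = $2309.55 − $169.89 = $2139.66
Federal tax withheld: $2139.66 × 0.252 = $539.19
State tax withheld: $2139.66 × 0.0905 = $193.64
Local income tax: $2139.66 × 0.0084 = $17.97
Medicare: annual cap $134181.03 already reached (YTD $141056.98), so $0.00
Dental plan: $52.71
Garnishment: $2309.55 × 0.04 = $92.38
Medical insurance premium: $73.84
Total deductions = $169.89 + $539.19 + $193.64 + $17.97 + $0.00 + $52.71 + $92.38 + $73.84 = $1139.62
Net pay = $2309.55 − $1139.62 = $1169.93

$1169.93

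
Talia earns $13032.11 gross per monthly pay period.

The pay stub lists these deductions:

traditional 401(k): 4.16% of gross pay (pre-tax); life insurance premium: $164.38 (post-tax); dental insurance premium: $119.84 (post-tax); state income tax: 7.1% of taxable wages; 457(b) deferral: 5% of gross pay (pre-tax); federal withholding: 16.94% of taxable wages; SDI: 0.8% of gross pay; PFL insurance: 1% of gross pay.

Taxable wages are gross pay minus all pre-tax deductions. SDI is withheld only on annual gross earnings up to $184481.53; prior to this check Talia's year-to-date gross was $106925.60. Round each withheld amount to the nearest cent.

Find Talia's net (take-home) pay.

457(b) deferral: $13032.11 × 0.05 = $651.61
Traditional 401(k): $13032.11 × 0.0416 = $542.14
Pre-tax total = $651.61 + $542.14 = $1193.75
Taxable wages = $13032.11 − $1193.75 = $11838.36
Federal withholding: $11838.36 × 0.1694 = $2005.42
State income tax: $11838.36 × 0.071 = $840.52
PFL insurance: $13032.11 × 0.01 = $130.32
SDI: cap not yet reached, full $13032.11 is subject → $13032.11 × 0.008 = $104.26
Life insurance premium: $164.38
Dental insurance premium: $119.84
Total deductions = $651.61 + $542.14 + $2005.42 + $840.52 + $130.32 + $104.26 + $164.38 + $119.84 = $4558.49
Net pay = $13032.11 − $4558.49 = $8473.62

$8473.62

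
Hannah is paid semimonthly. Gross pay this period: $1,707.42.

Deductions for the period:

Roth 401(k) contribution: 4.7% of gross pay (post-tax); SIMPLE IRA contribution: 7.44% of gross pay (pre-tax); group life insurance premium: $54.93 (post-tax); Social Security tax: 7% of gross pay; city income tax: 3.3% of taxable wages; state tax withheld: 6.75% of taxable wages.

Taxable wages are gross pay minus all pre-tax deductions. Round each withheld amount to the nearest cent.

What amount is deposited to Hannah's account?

$1,166.86

SIMPLE IRA contribution: $1,707.42 × 0.0744 = $127.03
Taxable wages = $1,707.42 − $127.03 = $1,580.39
City income tax: $1,580.39 × 0.033 = $52.15
State tax withheld: $1,580.39 × 0.0675 = $106.68
Social Security tax: $1,707.42 × 0.07 = $119.52
Roth 401(k) contribution: $1,707.42 × 0.047 = $80.25
Group life insurance premium: $54.93
Total deductions = $127.03 + $52.15 + $106.68 + $119.52 + $80.25 + $54.93 = $540.56
Net pay = $1,707.42 − $540.56 = $1,166.86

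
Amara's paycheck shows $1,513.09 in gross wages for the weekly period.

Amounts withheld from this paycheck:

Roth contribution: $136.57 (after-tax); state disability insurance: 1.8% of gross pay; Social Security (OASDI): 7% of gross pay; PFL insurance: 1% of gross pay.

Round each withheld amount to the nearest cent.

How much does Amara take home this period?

$1,228.23

State disability insurance: $1,513.09 × 0.018 = $27.24
Social Security (OASDI): $1,513.09 × 0.07 = $105.92
PFL insurance: $1,513.09 × 0.01 = $15.13
Roth contribution: $136.57
Total deductions = $27.24 + $105.92 + $15.13 + $136.57 = $284.86
Net pay = $1,513.09 − $284.86 = $1,228.23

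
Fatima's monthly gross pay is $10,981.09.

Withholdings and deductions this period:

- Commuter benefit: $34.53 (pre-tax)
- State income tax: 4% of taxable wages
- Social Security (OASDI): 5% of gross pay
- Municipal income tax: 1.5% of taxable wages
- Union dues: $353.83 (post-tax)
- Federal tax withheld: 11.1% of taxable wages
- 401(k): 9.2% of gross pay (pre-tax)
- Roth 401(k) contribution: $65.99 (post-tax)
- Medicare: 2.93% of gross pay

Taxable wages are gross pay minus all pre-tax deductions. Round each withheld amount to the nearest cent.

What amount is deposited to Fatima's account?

401(k): $10,981.09 × 0.092 = $1,010.26
Commuter benefit: $34.53
Pre-tax total = $1,010.26 + $34.53 = $1,044.79
Taxable wages = $10,981.09 − $1,044.79 = $9,936.30
Municipal income tax: $9,936.30 × 0.015 = $149.04
State income tax: $9,936.30 × 0.04 = $397.45
Federal tax withheld: $9,936.30 × 0.111 = $1,102.93
Social Security (OASDI): $10,981.09 × 0.05 = $549.05
Medicare: $10,981.09 × 0.0293 = $321.75
Roth 401(k) contribution: $65.99
Union dues: $353.83
Total deductions = $1,010.26 + $34.53 + $149.04 + $397.45 + $1,102.93 + $549.05 + $321.75 + $65.99 + $353.83 = $3,984.83
Net pay = $10,981.09 − $3,984.83 = $6,996.26

$6,996.26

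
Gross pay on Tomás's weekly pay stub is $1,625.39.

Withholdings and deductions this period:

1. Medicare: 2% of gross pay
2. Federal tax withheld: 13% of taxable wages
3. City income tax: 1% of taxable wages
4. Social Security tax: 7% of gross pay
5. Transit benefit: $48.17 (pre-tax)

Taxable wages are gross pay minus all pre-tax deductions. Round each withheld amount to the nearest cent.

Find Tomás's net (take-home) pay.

$1,210.12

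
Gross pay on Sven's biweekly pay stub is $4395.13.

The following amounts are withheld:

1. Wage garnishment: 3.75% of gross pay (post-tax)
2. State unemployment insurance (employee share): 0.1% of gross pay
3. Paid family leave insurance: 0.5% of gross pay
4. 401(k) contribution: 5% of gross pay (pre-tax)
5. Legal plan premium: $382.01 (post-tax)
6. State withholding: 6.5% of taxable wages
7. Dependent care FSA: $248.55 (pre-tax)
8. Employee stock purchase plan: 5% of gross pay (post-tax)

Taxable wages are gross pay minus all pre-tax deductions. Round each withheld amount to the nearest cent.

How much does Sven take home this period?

401(k) contribution: $4395.13 × 0.05 = $219.76
Dependent care FSA: $248.55
Pre-tax total = $219.76 + $248.55 = $468.31
Taxable wages = $4395.13 − $468.31 = $3926.82
State withholding: $3926.82 × 0.065 = $255.24
Paid family leave insurance: $4395.13 × 0.005 = $21.98
State unemployment insurance (employee share): $4395.13 × 0.001 = $4.40
Employee stock purchase plan: $4395.13 × 0.05 = $219.76
Legal plan premium: $382.01
Wage garnishment: $4395.13 × 0.0375 = $164.82
Total deductions = $219.76 + $248.55 + $255.24 + $21.98 + $4.40 + $219.76 + $382.01 + $164.82 = $1516.52
Net pay = $4395.13 − $1516.52 = $2878.61

$2878.61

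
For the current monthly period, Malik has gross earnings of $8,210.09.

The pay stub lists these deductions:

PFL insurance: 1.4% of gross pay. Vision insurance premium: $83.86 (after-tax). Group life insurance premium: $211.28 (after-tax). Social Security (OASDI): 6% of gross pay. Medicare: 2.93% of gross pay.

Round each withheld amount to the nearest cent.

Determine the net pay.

$7,066.84

Medicare: $8,210.09 × 0.0293 = $240.56
PFL insurance: $8,210.09 × 0.014 = $114.94
Social Security (OASDI): $8,210.09 × 0.06 = $492.61
Group life insurance premium: $211.28
Vision insurance premium: $83.86
Total deductions = $240.56 + $114.94 + $492.61 + $211.28 + $83.86 = $1,143.25
Net pay = $8,210.09 − $1,143.25 = $7,066.84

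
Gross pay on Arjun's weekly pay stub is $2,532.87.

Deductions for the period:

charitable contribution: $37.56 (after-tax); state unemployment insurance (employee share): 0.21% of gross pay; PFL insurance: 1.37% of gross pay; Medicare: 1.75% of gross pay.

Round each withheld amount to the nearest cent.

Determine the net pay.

State unemployment insurance (employee share): $2,532.87 × 0.0021 = $5.32
Medicare: $2,532.87 × 0.0175 = $44.33
PFL insurance: $2,532.87 × 0.0137 = $34.70
Charitable contribution: $37.56
Total deductions = $5.32 + $44.33 + $34.70 + $37.56 = $121.91
Net pay = $2,532.87 − $121.91 = $2,410.96

$2,410.96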